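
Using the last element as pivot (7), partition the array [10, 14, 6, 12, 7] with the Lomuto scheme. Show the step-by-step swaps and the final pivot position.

Lomuto partition with pivot = 7:

Initial array: [10, 14, 6, 12, 7]

arr[0]=10 > 7: no swap
arr[1]=14 > 7: no swap
arr[2]=6 <= 7: swap with position 0, array becomes [6, 14, 10, 12, 7]
arr[3]=12 > 7: no swap

Place pivot at position 1: [6, 7, 10, 12, 14]
Pivot position: 1

After partitioning with pivot 7, the array becomes [6, 7, 10, 12, 14]. The pivot is placed at index 1. All elements to the left of the pivot are <= 7, and all elements to the right are > 7.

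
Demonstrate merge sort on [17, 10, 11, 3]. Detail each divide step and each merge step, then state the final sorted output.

Merge sort trace:

Split: [17, 10, 11, 3] -> [17, 10] and [11, 3]
  Split: [17, 10] -> [17] and [10]
  Merge: [17] + [10] -> [10, 17]
  Split: [11, 3] -> [11] and [3]
  Merge: [11] + [3] -> [3, 11]
Merge: [10, 17] + [3, 11] -> [3, 10, 11, 17]

Final sorted array: [3, 10, 11, 17]

The merge sort proceeds by recursively splitting the array and merging sorted halves.
After all merges, the sorted array is [3, 10, 11, 17].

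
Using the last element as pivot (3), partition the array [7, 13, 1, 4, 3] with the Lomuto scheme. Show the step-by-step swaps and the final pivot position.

Lomuto partition with pivot = 3:

Initial array: [7, 13, 1, 4, 3]

arr[0]=7 > 3: no swap
arr[1]=13 > 3: no swap
arr[2]=1 <= 3: swap with position 0, array becomes [1, 13, 7, 4, 3]
arr[3]=4 > 3: no swap

Place pivot at position 1: [1, 3, 7, 4, 13]
Pivot position: 1

After partitioning with pivot 3, the array becomes [1, 3, 7, 4, 13]. The pivot is placed at index 1. All elements to the left of the pivot are <= 3, and all elements to the right are > 3.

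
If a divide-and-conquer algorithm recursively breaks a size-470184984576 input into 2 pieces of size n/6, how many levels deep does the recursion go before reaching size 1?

For divide and conquer with division factor 6:

Problem sizes at each level:
Level 0: 470184984576
Level 1: 78364164096
Level 2: 13060694016
Level 3: 2176782336
Level 4: 362797056
Level 5: 60466176
Level 6: 10077696
Level 7: 1679616
Level 8: 279936
Level 9: 46656
Level 10: 7776
Level 11: 1296
Level 12: 216
Level 13: 36
Level 14: 6
Level 15: 1

The root is level 0 and the size-1 base case is level 15 (the tree spans levels 0 through 15, i.e. 16 levels counting the root), so the depth is the number of divisions: log_6(470184984576) = 15

The recursion tree depth is log_6(470184984576) = 15. At each level, the problem size is divided by 6, so it takes 15 divisions to reduce to a base case of size 1. The algorithm makes 2 recursive calls at each level.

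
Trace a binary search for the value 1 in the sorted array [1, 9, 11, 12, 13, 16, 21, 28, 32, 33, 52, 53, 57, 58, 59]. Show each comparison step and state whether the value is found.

Binary search for 1 in [1, 9, 11, 12, 13, 16, 21, 28, 32, 33, 52, 53, 57, 58, 59]:

lo=0, hi=14, mid=7, arr[mid]=28 -> 28 > 1, search left half
lo=0, hi=6, mid=3, arr[mid]=12 -> 12 > 1, search left half
lo=0, hi=2, mid=1, arr[mid]=9 -> 9 > 1, search left half
lo=0, hi=0, mid=0, arr[mid]=1 -> Found target at index 0!

Binary search finds 1 at index 0 after 4 comparisons. The search repeatedly halves the search space by comparing with the middle element.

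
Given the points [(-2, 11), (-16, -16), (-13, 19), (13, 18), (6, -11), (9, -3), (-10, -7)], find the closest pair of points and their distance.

Computing all pairwise distances among 7 points:

d((-2, 11), (-16, -16)) = 30.4138
d((-2, 11), (-13, 19)) = 13.6015
d((-2, 11), (13, 18)) = 16.5529
d((-2, 11), (6, -11)) = 23.4094
d((-2, 11), (9, -3)) = 17.8045
d((-2, 11), (-10, -7)) = 19.6977
d((-16, -16), (-13, 19)) = 35.1283
d((-16, -16), (13, 18)) = 44.6878
d((-16, -16), (6, -11)) = 22.561
d((-16, -16), (9, -3)) = 28.178
d((-16, -16), (-10, -7)) = 10.8167
d((-13, 19), (13, 18)) = 26.0192
d((-13, 19), (6, -11)) = 35.5106
d((-13, 19), (9, -3)) = 31.1127
d((-13, 19), (-10, -7)) = 26.1725
d((13, 18), (6, -11)) = 29.8329
d((13, 18), (9, -3)) = 21.3776
d((13, 18), (-10, -7)) = 33.9706
d((6, -11), (9, -3)) = 8.544 <-- minimum
d((6, -11), (-10, -7)) = 16.4924
d((9, -3), (-10, -7)) = 19.4165

Closest pair: (6, -11) and (9, -3) with distance 8.544

The closest pair is (6, -11) and (9, -3) with Euclidean distance 8.544. For 7 points, brute-force pairwise comparison is shown above. For large n, the divide-and-conquer algorithm (sort by x, recurse on halves, check the dividing strip) achieves O(n log n).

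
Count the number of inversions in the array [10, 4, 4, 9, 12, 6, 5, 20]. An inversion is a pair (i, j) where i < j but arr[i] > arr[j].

Finding inversions in [10, 4, 4, 9, 12, 6, 5, 20]:

(0, 1): arr[0]=10 > arr[1]=4
(0, 2): arr[0]=10 > arr[2]=4
(0, 3): arr[0]=10 > arr[3]=9
(0, 5): arr[0]=10 > arr[5]=6
(0, 6): arr[0]=10 > arr[6]=5
(3, 5): arr[3]=9 > arr[5]=6
(3, 6): arr[3]=9 > arr[6]=5
(4, 5): arr[4]=12 > arr[5]=6
(4, 6): arr[4]=12 > arr[6]=5
(5, 6): arr[5]=6 > arr[6]=5

Total inversions: 10

The array has 10 inversion(s): (0,1), (0,2), (0,3), (0,5), (0,6), (3,5), (3,6), (4,5), (4,6), (5,6). Each pair (i,j) satisfies i < j and arr[i] > arr[j].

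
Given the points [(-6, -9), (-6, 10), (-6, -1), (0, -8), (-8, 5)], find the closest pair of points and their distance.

Computing all pairwise distances among 5 points:

d((-6, -9), (-6, 10)) = 19.0
d((-6, -9), (-6, -1)) = 8.0
d((-6, -9), (0, -8)) = 6.0828
d((-6, -9), (-8, 5)) = 14.1421
d((-6, 10), (-6, -1)) = 11.0
d((-6, 10), (0, -8)) = 18.9737
d((-6, 10), (-8, 5)) = 5.3852 <-- minimum
d((-6, -1), (0, -8)) = 9.2195
d((-6, -1), (-8, 5)) = 6.3246
d((0, -8), (-8, 5)) = 15.2643

Closest pair: (-6, 10) and (-8, 5) with distance 5.3852

The closest pair is (-6, 10) and (-8, 5) with Euclidean distance 5.3852. For 5 points, brute-force pairwise comparison is shown above. For large n, the divide-and-conquer algorithm (sort by x, recurse on halves, check the dividing strip) achieves O(n log n).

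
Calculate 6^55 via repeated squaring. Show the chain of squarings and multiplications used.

Computing 6^55 by squaring (build up from 6^1; each line after the first costs one multiplication):

6^1 = 6
6^2 = (6^1)^2 = 6^2 = 36
6^3 = 6 * 6^2 = 6 * 36 = 216
6^6 = (6^3)^2 = 216^2 = 46656
6^12 = (6^6)^2 = 46656^2 = 2176782336
6^13 = 6 * 6^12 = 6 * 2176782336 = 13060694016
6^26 = (6^13)^2 = 13060694016^2 = 170581728179578208256
6^27 = 6 * 6^26 = 6 * 170581728179578208256 = 1023490369077469249536
6^54 = (6^27)^2 = 1023490369077469249536^2 = 1047532535594334222593508922191671036215296
6^55 = 6 * 6^54 = 6 * 1047532535594334222593508922191671036215296 = 6285195213566005335561053533150026217291776

Result: 6285195213566005335561053533150026217291776
Multiplications needed: 9 (9 lines after 6^1)

6^55 = 6285195213566005335561053533150026217291776. Using exponentiation by squaring, this requires 9 multiplications. The key idea: if the exponent is even, square the half-power; if odd, multiply by the base once.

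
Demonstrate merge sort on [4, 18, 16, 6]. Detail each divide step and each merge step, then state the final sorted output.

Merge sort trace:

Split: [4, 18, 16, 6] -> [4, 18] and [16, 6]
  Split: [4, 18] -> [4] and [18]
  Merge: [4] + [18] -> [4, 18]
  Split: [16, 6] -> [16] and [6]
  Merge: [16] + [6] -> [6, 16]
Merge: [4, 18] + [6, 16] -> [4, 6, 16, 18]

Final sorted array: [4, 6, 16, 18]

The merge sort proceeds by recursively splitting the array and merging sorted halves.
After all merges, the sorted array is [4, 6, 16, 18].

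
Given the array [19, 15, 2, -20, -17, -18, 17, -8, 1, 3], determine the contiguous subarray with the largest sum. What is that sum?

Using Kadane's algorithm on [19, 15, 2, -20, -17, -18, 17, -8, 1, 3]:

Scanning through the array:
Position 1 (value 15): max_ending_here = 34, max_so_far = 34
Position 2 (value 2): max_ending_here = 36, max_so_far = 36
Position 3 (value -20): max_ending_here = 16, max_so_far = 36
Position 4 (value -17): max_ending_here = -1, max_so_far = 36
Position 5 (value -18): max_ending_here = -18, max_so_far = 36
Position 6 (value 17): max_ending_here = 17, max_so_far = 36
Position 7 (value -8): max_ending_here = 9, max_so_far = 36
Position 8 (value 1): max_ending_here = 10, max_so_far = 36
Position 9 (value 3): max_ending_here = 13, max_so_far = 36

Maximum subarray: [19, 15, 2]
Maximum sum: 36

The maximum subarray is [19, 15, 2] with sum 36. This subarray runs from index 0 to index 2.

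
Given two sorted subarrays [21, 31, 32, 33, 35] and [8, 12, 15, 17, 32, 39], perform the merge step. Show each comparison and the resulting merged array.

Merging process:

Compare 21 vs 8: take 8 from right. Merged: [8]
Compare 21 vs 12: take 12 from right. Merged: [8, 12]
Compare 21 vs 15: take 15 from right. Merged: [8, 12, 15]
Compare 21 vs 17: take 17 from right. Merged: [8, 12, 15, 17]
Compare 21 vs 32: take 21 from left. Merged: [8, 12, 15, 17, 21]
Compare 31 vs 32: take 31 from left. Merged: [8, 12, 15, 17, 21, 31]
Compare 32 vs 32: take 32 from left. Merged: [8, 12, 15, 17, 21, 31, 32]
Compare 33 vs 32: take 32 from right. Merged: [8, 12, 15, 17, 21, 31, 32, 32]
Compare 33 vs 39: take 33 from left. Merged: [8, 12, 15, 17, 21, 31, 32, 32, 33]
Compare 35 vs 39: take 35 from left. Merged: [8, 12, 15, 17, 21, 31, 32, 32, 33, 35]
Append remaining from right: [39]. Merged: [8, 12, 15, 17, 21, 31, 32, 32, 33, 35, 39]

Final merged array: [8, 12, 15, 17, 21, 31, 32, 32, 33, 35, 39]
Total comparisons: 10

The merged array is [8, 12, 15, 17, 21, 31, 32, 32, 33, 35, 39], requiring 10 comparisons. The merge step runs in O(n) time where n is the total number of elements.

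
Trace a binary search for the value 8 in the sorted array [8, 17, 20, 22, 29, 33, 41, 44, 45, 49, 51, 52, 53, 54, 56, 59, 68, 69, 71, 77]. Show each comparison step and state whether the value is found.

Binary search for 8 in [8, 17, 20, 22, 29, 33, 41, 44, 45, 49, 51, 52, 53, 54, 56, 59, 68, 69, 71, 77]:

lo=0, hi=19, mid=9, arr[mid]=49 -> 49 > 8, search left half
lo=0, hi=8, mid=4, arr[mid]=29 -> 29 > 8, search left half
lo=0, hi=3, mid=1, arr[mid]=17 -> 17 > 8, search left half
lo=0, hi=0, mid=0, arr[mid]=8 -> Found target at index 0!

Binary search finds 8 at index 0 after 4 comparisons. The search repeatedly halves the search space by comparing with the middle element.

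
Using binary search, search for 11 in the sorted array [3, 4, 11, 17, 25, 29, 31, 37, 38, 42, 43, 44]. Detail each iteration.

Binary search for 11 in [3, 4, 11, 17, 25, 29, 31, 37, 38, 42, 43, 44]:

lo=0, hi=11, mid=5, arr[mid]=29 -> 29 > 11, search left half
lo=0, hi=4, mid=2, arr[mid]=11 -> Found target at index 2!

Binary search finds 11 at index 2 after 2 comparisons. The search repeatedly halves the search space by comparing with the middle element.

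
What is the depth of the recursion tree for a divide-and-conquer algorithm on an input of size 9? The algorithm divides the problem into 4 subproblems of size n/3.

For divide and conquer with division factor 3:

Problem sizes at each level:
Level 0: 9
Level 1: 3
Level 2: 1

The root is level 0 and the size-1 base case is level 2 (the tree spans levels 0 through 2, i.e. 3 levels counting the root), so the depth is the number of divisions: log_3(9) = 2

The recursion tree depth is log_3(9) = 2. At each level, the problem size is divided by 3, so it takes 2 divisions to reduce to a base case of size 1. The algorithm makes 4 recursive calls at each level.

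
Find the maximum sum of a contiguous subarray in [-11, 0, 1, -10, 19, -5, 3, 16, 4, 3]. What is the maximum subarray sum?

Using Kadane's algorithm on [-11, 0, 1, -10, 19, -5, 3, 16, 4, 3]:

Scanning through the array:
Position 1 (value 0): max_ending_here = 0, max_so_far = 0
Position 2 (value 1): max_ending_here = 1, max_so_far = 1
Position 3 (value -10): max_ending_here = -9, max_so_far = 1
Position 4 (value 19): max_ending_here = 19, max_so_far = 19
Position 5 (value -5): max_ending_here = 14, max_so_far = 19
Position 6 (value 3): max_ending_here = 17, max_so_far = 19
Position 7 (value 16): max_ending_here = 33, max_so_far = 33
Position 8 (value 4): max_ending_here = 37, max_so_far = 37
Position 9 (value 3): max_ending_here = 40, max_so_far = 40

Maximum subarray: [19, -5, 3, 16, 4, 3]
Maximum sum: 40

The maximum subarray is [19, -5, 3, 16, 4, 3] with sum 40. This subarray runs from index 4 to index 9.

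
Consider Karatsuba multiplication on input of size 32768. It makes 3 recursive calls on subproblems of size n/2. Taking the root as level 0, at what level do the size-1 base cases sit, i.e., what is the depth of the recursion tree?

For divide and conquer with division factor 2:

Problem sizes at each level:
Level 0: 32768
Level 1: 16384
Level 2: 8192
Level 3: 4096
Level 4: 2048
Level 5: 1024
Level 6: 512
Level 7: 256
Level 8: 128
Level 9: 64
Level 10: 32
Level 11: 16
Level 12: 8
Level 13: 4
Level 14: 2
Level 15: 1

The root is level 0 and the size-1 base case is level 15 (the tree spans levels 0 through 15, i.e. 16 levels counting the root), so the depth is the number of divisions: log_2(32768) = 15

The recursion tree depth is log_2(32768) = 15. At each level, the problem size is divided by 2, so it takes 15 divisions to reduce to a base case of size 1. The algorithm makes 3 recursive calls at each level.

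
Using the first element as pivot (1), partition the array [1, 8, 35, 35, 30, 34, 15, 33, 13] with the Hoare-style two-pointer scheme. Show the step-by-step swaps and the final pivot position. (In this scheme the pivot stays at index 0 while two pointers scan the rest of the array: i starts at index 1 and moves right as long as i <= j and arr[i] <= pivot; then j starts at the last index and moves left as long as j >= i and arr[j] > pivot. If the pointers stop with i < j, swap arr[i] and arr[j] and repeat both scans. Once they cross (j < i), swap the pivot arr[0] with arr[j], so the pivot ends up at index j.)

Hoare-style two-pointer partition with pivot = 1:

Initial array: [1, 8, 35, 35, 30, 34, 15, 33, 13]

Pointers start at i = 1, j = 8.
i ends at 1, j ends at 0: the pointers have crossed (j < i), so scanning stops.

j = 0, so swapping arr[0] with arr[j] leaves the pivot at position 0: [1, 8, 35, 35, 30, 34, 15, 33, 13]
Pivot position: 0

After partitioning with pivot 1, the array becomes [1, 8, 35, 35, 30, 34, 15, 33, 13]. The pivot is placed at index 0. All elements to the left of the pivot are <= 1, and all elements to the right are > 1.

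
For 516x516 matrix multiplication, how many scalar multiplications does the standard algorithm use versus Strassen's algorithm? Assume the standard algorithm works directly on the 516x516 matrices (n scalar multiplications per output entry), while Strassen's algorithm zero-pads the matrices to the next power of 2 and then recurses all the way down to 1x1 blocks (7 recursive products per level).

Matrix multiplication for 516x516 matrices:

Strassen's algorithm requires power-of-2 dimensions. Pad 516x516 to 1024x1024 (next power of 2).

Standard algorithm: 516^3 = 137388096 multiplications
Strassen's algorithm: 7^(log2(1024)) = 7^10 = 282475249 multiplications
Difference: 137388096 - 282475249 = -145087153 (Strassen uses MORE here due to padding overhead — for small or just-over-power-of-2 n, padding can outweigh the per-level savings)

Standard: 137388096 multiplications (516^3). Strassen: 282475249 multiplications (7^10, after padding to 1024x1024). Strassen reduces 8 recursive multiplications to 7 at each level.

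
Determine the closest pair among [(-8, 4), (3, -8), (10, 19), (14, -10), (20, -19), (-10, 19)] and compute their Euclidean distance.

Computing all pairwise distances among 6 points:

d((-8, 4), (3, -8)) = 16.2788
d((-8, 4), (10, 19)) = 23.4307
d((-8, 4), (14, -10)) = 26.0768
d((-8, 4), (20, -19)) = 36.2353
d((-8, 4), (-10, 19)) = 15.1327
d((3, -8), (10, 19)) = 27.8927
d((3, -8), (14, -10)) = 11.1803
d((3, -8), (20, -19)) = 20.2485
d((3, -8), (-10, 19)) = 29.9666
d((10, 19), (14, -10)) = 29.2746
d((10, 19), (20, -19)) = 39.2938
d((10, 19), (-10, 19)) = 20.0
d((14, -10), (20, -19)) = 10.8167 <-- minimum
d((14, -10), (-10, 19)) = 37.6431
d((20, -19), (-10, 19)) = 48.4149

Closest pair: (14, -10) and (20, -19) with distance 10.8167

The closest pair is (14, -10) and (20, -19) with Euclidean distance 10.8167. For 6 points, brute-force pairwise comparison is shown above. For large n, the divide-and-conquer algorithm (sort by x, recurse on halves, check the dividing strip) achieves O(n log n).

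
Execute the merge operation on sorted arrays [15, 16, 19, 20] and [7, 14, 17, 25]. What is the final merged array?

Merging process:

Compare 15 vs 7: take 7 from right. Merged: [7]
Compare 15 vs 14: take 14 from right. Merged: [7, 14]
Compare 15 vs 17: take 15 from left. Merged: [7, 14, 15]
Compare 16 vs 17: take 16 from left. Merged: [7, 14, 15, 16]
Compare 19 vs 17: take 17 from right. Merged: [7, 14, 15, 16, 17]
Compare 19 vs 25: take 19 from left. Merged: [7, 14, 15, 16, 17, 19]
Compare 20 vs 25: take 20 from left. Merged: [7, 14, 15, 16, 17, 19, 20]
Append remaining from right: [25]. Merged: [7, 14, 15, 16, 17, 19, 20, 25]

Final merged array: [7, 14, 15, 16, 17, 19, 20, 25]
Total comparisons: 7

The merged array is [7, 14, 15, 16, 17, 19, 20, 25], requiring 7 comparisons. The merge step runs in O(n) time where n is the total number of elements.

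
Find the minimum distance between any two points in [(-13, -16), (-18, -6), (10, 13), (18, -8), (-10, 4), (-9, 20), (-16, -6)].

Computing all pairwise distances among 7 points:

d((-13, -16), (-18, -6)) = 11.1803
d((-13, -16), (10, 13)) = 37.0135
d((-13, -16), (18, -8)) = 32.0156
d((-13, -16), (-10, 4)) = 20.2237
d((-13, -16), (-9, 20)) = 36.2215
d((-13, -16), (-16, -6)) = 10.4403
d((-18, -6), (10, 13)) = 33.8378
d((-18, -6), (18, -8)) = 36.0555
d((-18, -6), (-10, 4)) = 12.8062
d((-18, -6), (-9, 20)) = 27.5136
d((-18, -6), (-16, -6)) = 2.0 <-- minimum
d((10, 13), (18, -8)) = 22.4722
d((10, 13), (-10, 4)) = 21.9317
d((10, 13), (-9, 20)) = 20.2485
d((10, 13), (-16, -6)) = 32.2025
d((18, -8), (-10, 4)) = 30.4631
d((18, -8), (-9, 20)) = 38.8973
d((18, -8), (-16, -6)) = 34.0588
d((-10, 4), (-9, 20)) = 16.0312
d((-10, 4), (-16, -6)) = 11.6619
d((-9, 20), (-16, -6)) = 26.9258

Closest pair: (-18, -6) and (-16, -6) with distance 2.0

The closest pair is (-18, -6) and (-16, -6) with Euclidean distance 2.0. For 7 points, brute-force pairwise comparison is shown above. For large n, the divide-and-conquer algorithm (sort by x, recurse on halves, check the dividing strip) achieves O(n log n).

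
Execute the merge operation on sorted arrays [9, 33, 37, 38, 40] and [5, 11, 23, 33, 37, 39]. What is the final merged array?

Merging process:

Compare 9 vs 5: take 5 from right. Merged: [5]
Compare 9 vs 11: take 9 from left. Merged: [5, 9]
Compare 33 vs 11: take 11 from right. Merged: [5, 9, 11]
Compare 33 vs 23: take 23 from right. Merged: [5, 9, 11, 23]
Compare 33 vs 33: take 33 from left. Merged: [5, 9, 11, 23, 33]
Compare 37 vs 33: take 33 from right. Merged: [5, 9, 11, 23, 33, 33]
Compare 37 vs 37: take 37 from left. Merged: [5, 9, 11, 23, 33, 33, 37]
Compare 38 vs 37: take 37 from right. Merged: [5, 9, 11, 23, 33, 33, 37, 37]
Compare 38 vs 39: take 38 from left. Merged: [5, 9, 11, 23, 33, 33, 37, 37, 38]
Compare 40 vs 39: take 39 from right. Merged: [5, 9, 11, 23, 33, 33, 37, 37, 38, 39]
Append remaining from left: [40]. Merged: [5, 9, 11, 23, 33, 33, 37, 37, 38, 39, 40]

Final merged array: [5, 9, 11, 23, 33, 33, 37, 37, 38, 39, 40]
Total comparisons: 10

The merged array is [5, 9, 11, 23, 33, 33, 37, 37, 38, 39, 40], requiring 10 comparisons. The merge step runs in O(n) time where n is the total number of elements.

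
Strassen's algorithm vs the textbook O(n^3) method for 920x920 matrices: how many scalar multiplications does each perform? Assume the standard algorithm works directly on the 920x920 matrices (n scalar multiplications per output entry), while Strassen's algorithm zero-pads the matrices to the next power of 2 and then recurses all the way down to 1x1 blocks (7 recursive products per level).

Matrix multiplication for 920x920 matrices:

Strassen's algorithm requires power-of-2 dimensions. Pad 920x920 to 1024x1024 (next power of 2).

Standard algorithm: 920^3 = 778688000 multiplications
Strassen's algorithm: 7^(log2(1024)) = 7^10 = 282475249 multiplications
Savings: 778688000 - 282475249 = 496212751 multiplications

Standard: 778688000 multiplications (920^3). Strassen: 282475249 multiplications (7^10, after padding to 1024x1024). Strassen reduces 8 recursive multiplications to 7 at each level.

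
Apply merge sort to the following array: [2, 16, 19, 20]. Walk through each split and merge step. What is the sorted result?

Merge sort trace:

Split: [2, 16, 19, 20] -> [2, 16] and [19, 20]
  Split: [2, 16] -> [2] and [16]
  Merge: [2] + [16] -> [2, 16]
  Split: [19, 20] -> [19] and [20]
  Merge: [19] + [20] -> [19, 20]
Merge: [2, 16] + [19, 20] -> [2, 16, 19, 20]

Final sorted array: [2, 16, 19, 20]

The merge sort proceeds by recursively splitting the array and merging sorted halves.
After all merges, the sorted array is [2, 16, 19, 20].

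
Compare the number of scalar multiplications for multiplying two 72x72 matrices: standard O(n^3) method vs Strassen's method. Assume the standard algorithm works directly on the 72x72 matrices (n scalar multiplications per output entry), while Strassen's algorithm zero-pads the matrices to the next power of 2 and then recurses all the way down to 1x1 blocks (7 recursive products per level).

Matrix multiplication for 72x72 matrices:

Strassen's algorithm requires power-of-2 dimensions. Pad 72x72 to 128x128 (next power of 2).

Standard algorithm: 72^3 = 373248 multiplications
Strassen's algorithm: 7^(log2(128)) = 7^7 = 823543 multiplications
Difference: 373248 - 823543 = -450295 (Strassen uses MORE here due to padding overhead — for small or just-over-power-of-2 n, padding can outweigh the per-level savings)

Standard: 373248 multiplications (72^3). Strassen: 823543 multiplications (7^7, after padding to 128x128). Strassen reduces 8 recursive multiplications to 7 at each level.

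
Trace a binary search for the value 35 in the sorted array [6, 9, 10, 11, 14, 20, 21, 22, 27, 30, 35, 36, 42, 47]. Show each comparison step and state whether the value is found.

Binary search for 35 in [6, 9, 10, 11, 14, 20, 21, 22, 27, 30, 35, 36, 42, 47]:

lo=0, hi=13, mid=6, arr[mid]=21 -> 21 < 35, search right half
lo=7, hi=13, mid=10, arr[mid]=35 -> Found target at index 10!

Binary search finds 35 at index 10 after 2 comparisons. The search repeatedly halves the search space by comparing with the middle element.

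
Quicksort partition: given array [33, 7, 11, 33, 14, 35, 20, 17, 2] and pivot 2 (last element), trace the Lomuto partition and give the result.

Lomuto partition with pivot = 2:

Initial array: [33, 7, 11, 33, 14, 35, 20, 17, 2]

arr[0]=33 > 2: no swap
arr[1]=7 > 2: no swap
arr[2]=11 > 2: no swap
arr[3]=33 > 2: no swap
arr[4]=14 > 2: no swap
arr[5]=35 > 2: no swap
arr[6]=20 > 2: no swap
arr[7]=17 > 2: no swap

Place pivot at position 0: [2, 7, 11, 33, 14, 35, 20, 17, 33]
Pivot position: 0

After partitioning with pivot 2, the array becomes [2, 7, 11, 33, 14, 35, 20, 17, 33]. The pivot is placed at index 0. All elements to the left of the pivot are <= 2, and all elements to the right are > 2.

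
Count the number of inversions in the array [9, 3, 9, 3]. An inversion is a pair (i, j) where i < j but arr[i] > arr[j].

Finding inversions in [9, 3, 9, 3]:

(0, 1): arr[0]=9 > arr[1]=3
(0, 3): arr[0]=9 > arr[3]=3
(2, 3): arr[2]=9 > arr[3]=3

Total inversions: 3

The array has 3 inversion(s): (0,1), (0,3), (2,3). Each pair (i,j) satisfies i < j and arr[i] > arr[j].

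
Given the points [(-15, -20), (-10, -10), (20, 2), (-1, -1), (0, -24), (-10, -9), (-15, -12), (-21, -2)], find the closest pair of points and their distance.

Computing all pairwise distances among 8 points:

d((-15, -20), (-10, -10)) = 11.1803
d((-15, -20), (20, 2)) = 41.3401
d((-15, -20), (-1, -1)) = 23.6008
d((-15, -20), (0, -24)) = 15.5242
d((-15, -20), (-10, -9)) = 12.083
d((-15, -20), (-15, -12)) = 8.0
d((-15, -20), (-21, -2)) = 18.9737
d((-10, -10), (20, 2)) = 32.311
d((-10, -10), (-1, -1)) = 12.7279
d((-10, -10), (0, -24)) = 17.2047
d((-10, -10), (-10, -9)) = 1.0 <-- minimum
d((-10, -10), (-15, -12)) = 5.3852
d((-10, -10), (-21, -2)) = 13.6015
d((20, 2), (-1, -1)) = 21.2132
d((20, 2), (0, -24)) = 32.8024
d((20, 2), (-10, -9)) = 31.9531
d((20, 2), (-15, -12)) = 37.6962
d((20, 2), (-21, -2)) = 41.1947
d((-1, -1), (0, -24)) = 23.0217
d((-1, -1), (-10, -9)) = 12.0416
d((-1, -1), (-15, -12)) = 17.8045
d((-1, -1), (-21, -2)) = 20.025
d((0, -24), (-10, -9)) = 18.0278
d((0, -24), (-15, -12)) = 19.2094
d((0, -24), (-21, -2)) = 30.4138
d((-10, -9), (-15, -12)) = 5.831
d((-10, -9), (-21, -2)) = 13.0384
d((-15, -12), (-21, -2)) = 11.6619

Closest pair: (-10, -10) and (-10, -9) with distance 1.0

The closest pair is (-10, -10) and (-10, -9) with Euclidean distance 1.0. For 8 points, brute-force pairwise comparison is shown above. For large n, the divide-and-conquer algorithm (sort by x, recurse on halves, check the dividing strip) achieves O(n log n).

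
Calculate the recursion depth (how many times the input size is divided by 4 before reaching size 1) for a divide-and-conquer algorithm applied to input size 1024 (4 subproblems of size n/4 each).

For divide and conquer with division factor 4:

Problem sizes at each level:
Level 0: 1024
Level 1: 256
Level 2: 64
Level 3: 16
Level 4: 4
Level 5: 1

The root is level 0 and the size-1 base case is level 5 (the tree spans levels 0 through 5, i.e. 6 levels counting the root), so the depth is the number of divisions: log_4(1024) = 5

The recursion tree depth is log_4(1024) = 5. At each level, the problem size is divided by 4, so it takes 5 divisions to reduce to a base case of size 1. The algorithm makes 4 recursive calls at each level.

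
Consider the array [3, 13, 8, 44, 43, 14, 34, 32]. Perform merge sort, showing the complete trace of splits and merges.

Merge sort trace:

Split: [3, 13, 8, 44, 43, 14, 34, 32] -> [3, 13, 8, 44] and [43, 14, 34, 32]
  Split: [3, 13, 8, 44] -> [3, 13] and [8, 44]
    Split: [3, 13] -> [3] and [13]
    Merge: [3] + [13] -> [3, 13]
    Split: [8, 44] -> [8] and [44]
    Merge: [8] + [44] -> [8, 44]
  Merge: [3, 13] + [8, 44] -> [3, 8, 13, 44]
  Split: [43, 14, 34, 32] -> [43, 14] and [34, 32]
    Split: [43, 14] -> [43] and [14]
    Merge: [43] + [14] -> [14, 43]
    Split: [34, 32] -> [34] and [32]
    Merge: [34] + [32] -> [32, 34]
  Merge: [14, 43] + [32, 34] -> [14, 32, 34, 43]
Merge: [3, 8, 13, 44] + [14, 32, 34, 43] -> [3, 8, 13, 14, 32, 34, 43, 44]

Final sorted array: [3, 8, 13, 14, 32, 34, 43, 44]

The merge sort proceeds by recursively splitting the array and merging sorted halves.
After all merges, the sorted array is [3, 8, 13, 14, 32, 34, 43, 44].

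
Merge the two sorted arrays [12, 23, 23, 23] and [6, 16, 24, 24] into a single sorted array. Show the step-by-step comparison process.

Merging process:

Compare 12 vs 6: take 6 from right. Merged: [6]
Compare 12 vs 16: take 12 from left. Merged: [6, 12]
Compare 23 vs 16: take 16 from right. Merged: [6, 12, 16]
Compare 23 vs 24: take 23 from left. Merged: [6, 12, 16, 23]
Compare 23 vs 24: take 23 from left. Merged: [6, 12, 16, 23, 23]
Compare 23 vs 24: take 23 from left. Merged: [6, 12, 16, 23, 23, 23]
Append remaining from right: [24, 24]. Merged: [6, 12, 16, 23, 23, 23, 24, 24]

Final merged array: [6, 12, 16, 23, 23, 23, 24, 24]
Total comparisons: 6

The merged array is [6, 12, 16, 23, 23, 23, 24, 24], requiring 6 comparisons. The merge step runs in O(n) time where n is the total number of elements.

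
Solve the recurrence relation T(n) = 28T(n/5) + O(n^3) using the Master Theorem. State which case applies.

Master Theorem for T(n) = 28T(n/5) + O(n^3):

a = 28, b = 5, c = 3
log_b(a) = log_5(28) = 2.0704

Case 3: c = 3 > log_5(28) = 2.0704
T(n) = O(n^3) = O(n^3)

For T(n) = 28T(n/5) + O(n^3): log_5(28) = 2.0704. This is Case 3 of the Master Theorem (c > log_b(a), work dominated by root), giving O(n^3).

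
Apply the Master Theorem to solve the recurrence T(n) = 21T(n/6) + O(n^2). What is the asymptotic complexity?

Master Theorem for T(n) = 21T(n/6) + O(n^2):

a = 21, b = 6, c = 2
log_b(a) = log_6(21) = 1.6992

Case 3: c = 2 > log_6(21) = 1.6992
T(n) = O(n^2) = O(n^2)

For T(n) = 21T(n/6) + O(n^2): log_6(21) = 1.6992. This is Case 3 of the Master Theorem (c > log_b(a), work dominated by root), giving O(n^2).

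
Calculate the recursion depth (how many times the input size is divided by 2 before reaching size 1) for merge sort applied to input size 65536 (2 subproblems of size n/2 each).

For divide and conquer with division factor 2:

Problem sizes at each level:
Level 0: 65536
Level 1: 32768
Level 2: 16384
Level 3: 8192
Level 4: 4096
Level 5: 2048
Level 6: 1024
Level 7: 512
Level 8: 256
Level 9: 128
Level 10: 64
Level 11: 32
Level 12: 16
Level 13: 8
Level 14: 4
Level 15: 2
Level 16: 1

The root is level 0 and the size-1 base case is level 16 (the tree spans levels 0 through 16, i.e. 17 levels counting the root), so the depth is the number of divisions: log_2(65536) = 16

The recursion tree depth is log_2(65536) = 16. At each level, the problem size is divided by 2, so it takes 16 divisions to reduce to a base case of size 1. The algorithm makes 2 recursive calls at each level.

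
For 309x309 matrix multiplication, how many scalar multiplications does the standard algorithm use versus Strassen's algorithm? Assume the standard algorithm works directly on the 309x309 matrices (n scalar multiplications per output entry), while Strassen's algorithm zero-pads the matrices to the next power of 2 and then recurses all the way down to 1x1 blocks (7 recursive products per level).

Matrix multiplication for 309x309 matrices:

Strassen's algorithm requires power-of-2 dimensions. Pad 309x309 to 512x512 (next power of 2).

Standard algorithm: 309^3 = 29503629 multiplications
Strassen's algorithm: 7^(log2(512)) = 7^9 = 40353607 multiplications
Difference: 29503629 - 40353607 = -10849978 (Strassen uses MORE here due to padding overhead — for small or just-over-power-of-2 n, padding can outweigh the per-level savings)

Standard: 29503629 multiplications (309^3). Strassen: 40353607 multiplications (7^9, after padding to 512x512). Strassen reduces 8 recursive multiplications to 7 at each level.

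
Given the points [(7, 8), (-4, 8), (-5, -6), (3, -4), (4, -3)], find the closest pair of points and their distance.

Computing all pairwise distances among 5 points:

d((7, 8), (-4, 8)) = 11.0
d((7, 8), (-5, -6)) = 18.4391
d((7, 8), (3, -4)) = 12.6491
d((7, 8), (4, -3)) = 11.4018
d((-4, 8), (-5, -6)) = 14.0357
d((-4, 8), (3, -4)) = 13.8924
d((-4, 8), (4, -3)) = 13.6015
d((-5, -6), (3, -4)) = 8.2462
d((-5, -6), (4, -3)) = 9.4868
d((3, -4), (4, -3)) = 1.4142 <-- minimum

Closest pair: (3, -4) and (4, -3) with distance 1.4142

The closest pair is (3, -4) and (4, -3) with Euclidean distance 1.4142. For 5 points, brute-force pairwise comparison is shown above. For large n, the divide-and-conquer algorithm (sort by x, recurse on halves, check the dividing strip) achieves O(n log n).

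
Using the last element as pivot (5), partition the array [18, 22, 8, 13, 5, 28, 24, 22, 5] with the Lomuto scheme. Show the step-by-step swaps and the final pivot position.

Lomuto partition with pivot = 5:

Initial array: [18, 22, 8, 13, 5, 28, 24, 22, 5]

arr[0]=18 > 5: no swap
arr[1]=22 > 5: no swap
arr[2]=8 > 5: no swap
arr[3]=13 > 5: no swap
arr[4]=5 <= 5: swap with position 0, array becomes [5, 22, 8, 13, 18, 28, 24, 22, 5]
arr[5]=28 > 5: no swap
arr[6]=24 > 5: no swap
arr[7]=22 > 5: no swap

Place pivot at position 1: [5, 5, 8, 13, 18, 28, 24, 22, 22]
Pivot position: 1

After partitioning with pivot 5, the array becomes [5, 5, 8, 13, 18, 28, 24, 22, 22]. The pivot is placed at index 1. All elements to the left of the pivot are <= 5, and all elements to the right are > 5.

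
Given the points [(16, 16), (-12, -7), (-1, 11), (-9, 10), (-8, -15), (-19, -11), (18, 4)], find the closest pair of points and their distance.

Computing all pairwise distances among 7 points:

d((16, 16), (-12, -7)) = 36.2353
d((16, 16), (-1, 11)) = 17.72
d((16, 16), (-9, 10)) = 25.7099
d((16, 16), (-8, -15)) = 39.2046
d((16, 16), (-19, -11)) = 44.2041
d((16, 16), (18, 4)) = 12.1655
d((-12, -7), (-1, 11)) = 21.095
d((-12, -7), (-9, 10)) = 17.2627
d((-12, -7), (-8, -15)) = 8.9443
d((-12, -7), (-19, -11)) = 8.0623 <-- minimum
d((-12, -7), (18, 4)) = 31.9531
d((-1, 11), (-9, 10)) = 8.0623 <-- minimum
d((-1, 11), (-8, -15)) = 26.9258
d((-1, 11), (-19, -11)) = 28.4253
d((-1, 11), (18, 4)) = 20.2485
d((-9, 10), (-8, -15)) = 25.02
d((-9, 10), (-19, -11)) = 23.2594
d((-9, 10), (18, 4)) = 27.6586
d((-8, -15), (-19, -11)) = 11.7047
d((-8, -15), (18, 4)) = 32.2025
d((-19, -11), (18, 4)) = 39.9249

Minimum distance: 8.0623 (tie among 2 pairs: (-12, -7) and (-19, -11); (-1, 11) and (-9, 10))

The minimum Euclidean distance is 8.0623. There is a tie: 2 pairs achieve this minimum — (-12, -7) and (-19, -11); (-1, 11) and (-9, 10). Any of these is a valid closest pair. For 7 points, brute-force pairwise comparison is shown above. For large n, the divide-and-conquer algorithm (sort by x, recurse on halves, check the dividing strip) achieves O(n log n).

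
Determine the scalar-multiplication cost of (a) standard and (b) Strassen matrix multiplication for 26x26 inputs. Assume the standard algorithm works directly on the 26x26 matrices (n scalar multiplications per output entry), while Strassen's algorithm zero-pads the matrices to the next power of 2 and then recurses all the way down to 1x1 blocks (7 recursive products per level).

Matrix multiplication for 26x26 matrices:

Strassen's algorithm requires power-of-2 dimensions. Pad 26x26 to 32x32 (next power of 2).

Standard algorithm: 26^3 = 17576 multiplications
Strassen's algorithm: 7^(log2(32)) = 7^5 = 16807 multiplications
Savings: 17576 - 16807 = 769 multiplications

Standard: 17576 multiplications (26^3). Strassen: 16807 multiplications (7^5, after padding to 32x32). Strassen reduces 8 recursive multiplications to 7 at each level.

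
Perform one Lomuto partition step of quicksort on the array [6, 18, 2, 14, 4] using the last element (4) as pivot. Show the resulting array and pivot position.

Lomuto partition with pivot = 4:

Initial array: [6, 18, 2, 14, 4]

arr[0]=6 > 4: no swap
arr[1]=18 > 4: no swap
arr[2]=2 <= 4: swap with position 0, array becomes [2, 18, 6, 14, 4]
arr[3]=14 > 4: no swap

Place pivot at position 1: [2, 4, 6, 14, 18]
Pivot position: 1

After partitioning with pivot 4, the array becomes [2, 4, 6, 14, 18]. The pivot is placed at index 1. All elements to the left of the pivot are <= 4, and all elements to the right are > 4.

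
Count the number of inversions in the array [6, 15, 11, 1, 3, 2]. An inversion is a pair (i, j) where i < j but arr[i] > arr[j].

Finding inversions in [6, 15, 11, 1, 3, 2]:

(0, 3): arr[0]=6 > arr[3]=1
(0, 4): arr[0]=6 > arr[4]=3
(0, 5): arr[0]=6 > arr[5]=2
(1, 2): arr[1]=15 > arr[2]=11
(1, 3): arr[1]=15 > arr[3]=1
(1, 4): arr[1]=15 > arr[4]=3
(1, 5): arr[1]=15 > arr[5]=2
(2, 3): arr[2]=11 > arr[3]=1
(2, 4): arr[2]=11 > arr[4]=3
(2, 5): arr[2]=11 > arr[5]=2
(4, 5): arr[4]=3 > arr[5]=2

Total inversions: 11

The array has 11 inversion(s): (0,3), (0,4), (0,5), (1,2), (1,3), (1,4), (1,5), (2,3), (2,4), (2,5), (4,5). Each pair (i,j) satisfies i < j and arr[i] > arr[j].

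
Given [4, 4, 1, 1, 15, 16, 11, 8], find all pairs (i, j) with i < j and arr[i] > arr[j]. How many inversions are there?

Finding inversions in [4, 4, 1, 1, 15, 16, 11, 8]:

(0, 2): arr[0]=4 > arr[2]=1
(0, 3): arr[0]=4 > arr[3]=1
(1, 2): arr[1]=4 > arr[2]=1
(1, 3): arr[1]=4 > arr[3]=1
(4, 6): arr[4]=15 > arr[6]=11
(4, 7): arr[4]=15 > arr[7]=8
(5, 6): arr[5]=16 > arr[6]=11
(5, 7): arr[5]=16 > arr[7]=8
(6, 7): arr[6]=11 > arr[7]=8

Total inversions: 9

The array has 9 inversion(s): (0,2), (0,3), (1,2), (1,3), (4,6), (4,7), (5,6), (5,7), (6,7). Each pair (i,j) satisfies i < j and arr[i] > arr[j].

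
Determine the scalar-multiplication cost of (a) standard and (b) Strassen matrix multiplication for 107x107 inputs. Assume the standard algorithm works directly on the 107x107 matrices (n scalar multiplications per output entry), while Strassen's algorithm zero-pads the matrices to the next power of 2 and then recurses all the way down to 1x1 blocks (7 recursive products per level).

Matrix multiplication for 107x107 matrices:

Strassen's algorithm requires power-of-2 dimensions. Pad 107x107 to 128x128 (next power of 2).

Standard algorithm: 107^3 = 1225043 multiplications
Strassen's algorithm: 7^(log2(128)) = 7^7 = 823543 multiplications
Savings: 1225043 - 823543 = 401500 multiplications

Standard: 1225043 multiplications (107^3). Strassen: 823543 multiplications (7^7, after padding to 128x128). Strassen reduces 8 recursive multiplications to 7 at each level.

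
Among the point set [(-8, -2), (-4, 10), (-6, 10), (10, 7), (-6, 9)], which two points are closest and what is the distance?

Computing all pairwise distances among 5 points:

d((-8, -2), (-4, 10)) = 12.6491
d((-8, -2), (-6, 10)) = 12.1655
d((-8, -2), (10, 7)) = 20.1246
d((-8, -2), (-6, 9)) = 11.1803
d((-4, 10), (-6, 10)) = 2.0
d((-4, 10), (10, 7)) = 14.3178
d((-4, 10), (-6, 9)) = 2.2361
d((-6, 10), (10, 7)) = 16.2788
d((-6, 10), (-6, 9)) = 1.0 <-- minimum
d((10, 7), (-6, 9)) = 16.1245

Closest pair: (-6, 10) and (-6, 9) with distance 1.0

The closest pair is (-6, 10) and (-6, 9) with Euclidean distance 1.0. For 5 points, brute-force pairwise comparison is shown above. For large n, the divide-and-conquer algorithm (sort by x, recurse on halves, check the dividing strip) achieves O(n log n).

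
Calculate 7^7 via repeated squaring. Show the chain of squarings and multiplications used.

Computing 7^7 by squaring (build up from 7^1; each line after the first costs one multiplication):

7^1 = 7
7^2 = (7^1)^2 = 7^2 = 49
7^3 = 7 * 7^2 = 7 * 49 = 343
7^6 = (7^3)^2 = 343^2 = 117649
7^7 = 7 * 7^6 = 7 * 117649 = 823543

Result: 823543
Multiplications needed: 4 (4 lines after 7^1)

7^7 = 823543. Using exponentiation by squaring, this requires 4 multiplications. The key idea: if the exponent is even, square the half-power; if odd, multiply by the base once.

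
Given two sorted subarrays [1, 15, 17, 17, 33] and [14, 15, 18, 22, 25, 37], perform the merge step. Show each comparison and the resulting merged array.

Merging process:

Compare 1 vs 14: take 1 from left. Merged: [1]
Compare 15 vs 14: take 14 from right. Merged: [1, 14]
Compare 15 vs 15: take 15 from left. Merged: [1, 14, 15]
Compare 17 vs 15: take 15 from right. Merged: [1, 14, 15, 15]
Compare 17 vs 18: take 17 from left. Merged: [1, 14, 15, 15, 17]
Compare 17 vs 18: take 17 from left. Merged: [1, 14, 15, 15, 17, 17]
Compare 33 vs 18: take 18 from right. Merged: [1, 14, 15, 15, 17, 17, 18]
Compare 33 vs 22: take 22 from right. Merged: [1, 14, 15, 15, 17, 17, 18, 22]
Compare 33 vs 25: take 25 from right. Merged: [1, 14, 15, 15, 17, 17, 18, 22, 25]
Compare 33 vs 37: take 33 from left. Merged: [1, 14, 15, 15, 17, 17, 18, 22, 25, 33]
Append remaining from right: [37]. Merged: [1, 14, 15, 15, 17, 17, 18, 22, 25, 33, 37]

Final merged array: [1, 14, 15, 15, 17, 17, 18, 22, 25, 33, 37]
Total comparisons: 10

The merged array is [1, 14, 15, 15, 17, 17, 18, 22, 25, 33, 37], requiring 10 comparisons. The merge step runs in O(n) time where n is the total number of elements.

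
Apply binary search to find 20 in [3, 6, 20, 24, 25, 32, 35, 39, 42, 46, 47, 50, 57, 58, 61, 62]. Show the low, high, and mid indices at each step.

Binary search for 20 in [3, 6, 20, 24, 25, 32, 35, 39, 42, 46, 47, 50, 57, 58, 61, 62]:

lo=0, hi=15, mid=7, arr[mid]=39 -> 39 > 20, search left half
lo=0, hi=6, mid=3, arr[mid]=24 -> 24 > 20, search left half
lo=0, hi=2, mid=1, arr[mid]=6 -> 6 < 20, search right half
lo=2, hi=2, mid=2, arr[mid]=20 -> Found target at index 2!

Binary search finds 20 at index 2 after 4 comparisons. The search repeatedly halves the search space by comparing with the middle element.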